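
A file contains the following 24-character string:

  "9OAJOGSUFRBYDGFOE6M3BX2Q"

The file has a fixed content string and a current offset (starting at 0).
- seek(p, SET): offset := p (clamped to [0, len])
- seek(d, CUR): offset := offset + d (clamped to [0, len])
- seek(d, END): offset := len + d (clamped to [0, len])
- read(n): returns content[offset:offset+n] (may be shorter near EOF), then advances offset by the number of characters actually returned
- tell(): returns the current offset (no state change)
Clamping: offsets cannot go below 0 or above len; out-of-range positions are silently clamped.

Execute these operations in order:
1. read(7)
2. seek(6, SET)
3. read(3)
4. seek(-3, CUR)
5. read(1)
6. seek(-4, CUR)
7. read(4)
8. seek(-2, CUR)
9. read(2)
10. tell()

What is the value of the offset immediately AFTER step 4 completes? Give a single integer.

After 1 (read(7)): returned '9OAJOGS', offset=7
After 2 (seek(6, SET)): offset=6
After 3 (read(3)): returned 'SUF', offset=9
After 4 (seek(-3, CUR)): offset=6

Answer: 6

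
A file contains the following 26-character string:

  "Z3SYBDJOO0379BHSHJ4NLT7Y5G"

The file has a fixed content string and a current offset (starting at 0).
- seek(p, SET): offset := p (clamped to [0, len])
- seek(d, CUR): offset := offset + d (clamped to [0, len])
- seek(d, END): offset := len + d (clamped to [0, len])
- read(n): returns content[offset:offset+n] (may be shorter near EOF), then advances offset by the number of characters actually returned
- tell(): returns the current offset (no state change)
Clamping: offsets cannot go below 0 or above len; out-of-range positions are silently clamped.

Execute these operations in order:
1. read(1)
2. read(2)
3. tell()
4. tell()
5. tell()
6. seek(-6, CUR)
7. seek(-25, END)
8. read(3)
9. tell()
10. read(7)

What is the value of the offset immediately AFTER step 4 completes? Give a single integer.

Answer: 3

Derivation:
After 1 (read(1)): returned 'Z', offset=1
After 2 (read(2)): returned '3S', offset=3
After 3 (tell()): offset=3
After 4 (tell()): offset=3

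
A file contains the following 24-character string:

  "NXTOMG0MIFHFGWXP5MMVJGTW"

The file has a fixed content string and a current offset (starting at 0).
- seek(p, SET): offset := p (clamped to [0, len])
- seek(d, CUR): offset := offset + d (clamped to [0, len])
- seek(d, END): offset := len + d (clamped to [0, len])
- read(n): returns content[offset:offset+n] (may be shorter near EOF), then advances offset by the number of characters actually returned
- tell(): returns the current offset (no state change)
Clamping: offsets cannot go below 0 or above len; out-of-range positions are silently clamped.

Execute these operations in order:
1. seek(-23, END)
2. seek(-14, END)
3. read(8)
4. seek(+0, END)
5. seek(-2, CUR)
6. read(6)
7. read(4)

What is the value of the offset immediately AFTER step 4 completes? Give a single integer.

Answer: 24

Derivation:
After 1 (seek(-23, END)): offset=1
After 2 (seek(-14, END)): offset=10
After 3 (read(8)): returned 'HFGWXP5M', offset=18
After 4 (seek(+0, END)): offset=24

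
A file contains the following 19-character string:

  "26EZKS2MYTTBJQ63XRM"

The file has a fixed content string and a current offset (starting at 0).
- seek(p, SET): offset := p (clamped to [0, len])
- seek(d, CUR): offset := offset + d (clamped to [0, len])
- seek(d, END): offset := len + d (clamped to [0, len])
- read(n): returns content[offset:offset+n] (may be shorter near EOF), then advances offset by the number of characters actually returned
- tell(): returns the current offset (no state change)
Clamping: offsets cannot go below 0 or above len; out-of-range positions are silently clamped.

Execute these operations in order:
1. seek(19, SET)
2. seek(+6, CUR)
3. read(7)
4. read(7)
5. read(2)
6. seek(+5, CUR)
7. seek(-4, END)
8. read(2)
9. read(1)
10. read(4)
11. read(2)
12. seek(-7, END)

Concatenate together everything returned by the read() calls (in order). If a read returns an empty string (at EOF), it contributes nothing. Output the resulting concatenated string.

Answer: 3XRM

Derivation:
After 1 (seek(19, SET)): offset=19
After 2 (seek(+6, CUR)): offset=19
After 3 (read(7)): returned '', offset=19
After 4 (read(7)): returned '', offset=19
After 5 (read(2)): returned '', offset=19
After 6 (seek(+5, CUR)): offset=19
After 7 (seek(-4, END)): offset=15
After 8 (read(2)): returned '3X', offset=17
After 9 (read(1)): returned 'R', offset=18
After 10 (read(4)): returned 'M', offset=19
After 11 (read(2)): returned '', offset=19
After 12 (seek(-7, END)): offset=12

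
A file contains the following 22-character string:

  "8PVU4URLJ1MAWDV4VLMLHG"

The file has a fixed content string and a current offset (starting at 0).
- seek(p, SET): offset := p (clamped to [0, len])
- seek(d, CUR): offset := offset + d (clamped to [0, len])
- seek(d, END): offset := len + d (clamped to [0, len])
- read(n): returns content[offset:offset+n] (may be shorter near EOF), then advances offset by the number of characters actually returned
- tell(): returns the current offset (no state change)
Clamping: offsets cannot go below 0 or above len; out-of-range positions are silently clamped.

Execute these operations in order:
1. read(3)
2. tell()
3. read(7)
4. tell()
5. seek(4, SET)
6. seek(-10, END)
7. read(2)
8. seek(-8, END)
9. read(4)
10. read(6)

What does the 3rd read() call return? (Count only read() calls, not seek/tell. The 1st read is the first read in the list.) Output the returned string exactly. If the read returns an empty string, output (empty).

After 1 (read(3)): returned '8PV', offset=3
After 2 (tell()): offset=3
After 3 (read(7)): returned 'U4URLJ1', offset=10
After 4 (tell()): offset=10
After 5 (seek(4, SET)): offset=4
After 6 (seek(-10, END)): offset=12
After 7 (read(2)): returned 'WD', offset=14
After 8 (seek(-8, END)): offset=14
After 9 (read(4)): returned 'V4VL', offset=18
After 10 (read(6)): returned 'MLHG', offset=22

Answer: WD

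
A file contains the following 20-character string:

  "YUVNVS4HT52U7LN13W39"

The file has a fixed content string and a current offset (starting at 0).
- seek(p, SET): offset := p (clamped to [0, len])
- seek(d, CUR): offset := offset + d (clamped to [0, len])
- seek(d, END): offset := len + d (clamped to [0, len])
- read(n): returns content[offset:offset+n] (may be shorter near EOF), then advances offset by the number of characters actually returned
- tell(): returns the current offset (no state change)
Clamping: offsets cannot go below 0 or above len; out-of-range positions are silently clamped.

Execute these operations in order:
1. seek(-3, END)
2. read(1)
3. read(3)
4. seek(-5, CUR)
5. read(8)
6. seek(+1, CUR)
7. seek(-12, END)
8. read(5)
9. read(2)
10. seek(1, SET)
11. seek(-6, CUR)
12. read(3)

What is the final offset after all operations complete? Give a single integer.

Answer: 3

Derivation:
After 1 (seek(-3, END)): offset=17
After 2 (read(1)): returned 'W', offset=18
After 3 (read(3)): returned '39', offset=20
After 4 (seek(-5, CUR)): offset=15
After 5 (read(8)): returned '13W39', offset=20
After 6 (seek(+1, CUR)): offset=20
After 7 (seek(-12, END)): offset=8
After 8 (read(5)): returned 'T52U7', offset=13
After 9 (read(2)): returned 'LN', offset=15
After 10 (seek(1, SET)): offset=1
After 11 (seek(-6, CUR)): offset=0
After 12 (read(3)): returned 'YUV', offset=3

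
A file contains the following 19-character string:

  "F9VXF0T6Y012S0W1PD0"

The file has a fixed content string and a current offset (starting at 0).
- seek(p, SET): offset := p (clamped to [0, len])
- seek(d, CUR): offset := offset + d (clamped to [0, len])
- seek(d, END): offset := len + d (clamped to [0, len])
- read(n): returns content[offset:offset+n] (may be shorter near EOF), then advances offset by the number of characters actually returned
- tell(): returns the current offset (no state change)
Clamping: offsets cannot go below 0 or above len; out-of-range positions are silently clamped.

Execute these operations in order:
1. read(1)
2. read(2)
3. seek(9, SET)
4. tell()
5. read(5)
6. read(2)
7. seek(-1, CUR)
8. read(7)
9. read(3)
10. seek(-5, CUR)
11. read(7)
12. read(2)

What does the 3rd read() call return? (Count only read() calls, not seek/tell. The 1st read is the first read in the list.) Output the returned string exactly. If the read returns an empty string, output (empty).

Answer: 012S0

Derivation:
After 1 (read(1)): returned 'F', offset=1
After 2 (read(2)): returned '9V', offset=3
After 3 (seek(9, SET)): offset=9
After 4 (tell()): offset=9
After 5 (read(5)): returned '012S0', offset=14
After 6 (read(2)): returned 'W1', offset=16
After 7 (seek(-1, CUR)): offset=15
After 8 (read(7)): returned '1PD0', offset=19
After 9 (read(3)): returned '', offset=19
After 10 (seek(-5, CUR)): offset=14
After 11 (read(7)): returned 'W1PD0', offset=19
After 12 (read(2)): returned '', offset=19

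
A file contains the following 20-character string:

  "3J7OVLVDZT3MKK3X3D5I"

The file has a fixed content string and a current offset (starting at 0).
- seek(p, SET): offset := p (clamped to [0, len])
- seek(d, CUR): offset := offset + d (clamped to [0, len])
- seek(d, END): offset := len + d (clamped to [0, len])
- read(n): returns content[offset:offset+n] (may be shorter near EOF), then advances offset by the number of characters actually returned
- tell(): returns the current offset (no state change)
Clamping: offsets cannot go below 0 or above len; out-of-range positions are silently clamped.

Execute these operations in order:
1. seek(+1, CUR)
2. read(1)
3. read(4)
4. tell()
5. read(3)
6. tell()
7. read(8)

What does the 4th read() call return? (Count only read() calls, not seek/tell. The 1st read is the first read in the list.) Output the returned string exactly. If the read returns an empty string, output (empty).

Answer: T3MKK3X3

Derivation:
After 1 (seek(+1, CUR)): offset=1
After 2 (read(1)): returned 'J', offset=2
After 3 (read(4)): returned '7OVL', offset=6
After 4 (tell()): offset=6
After 5 (read(3)): returned 'VDZ', offset=9
After 6 (tell()): offset=9
After 7 (read(8)): returned 'T3MKK3X3', offset=17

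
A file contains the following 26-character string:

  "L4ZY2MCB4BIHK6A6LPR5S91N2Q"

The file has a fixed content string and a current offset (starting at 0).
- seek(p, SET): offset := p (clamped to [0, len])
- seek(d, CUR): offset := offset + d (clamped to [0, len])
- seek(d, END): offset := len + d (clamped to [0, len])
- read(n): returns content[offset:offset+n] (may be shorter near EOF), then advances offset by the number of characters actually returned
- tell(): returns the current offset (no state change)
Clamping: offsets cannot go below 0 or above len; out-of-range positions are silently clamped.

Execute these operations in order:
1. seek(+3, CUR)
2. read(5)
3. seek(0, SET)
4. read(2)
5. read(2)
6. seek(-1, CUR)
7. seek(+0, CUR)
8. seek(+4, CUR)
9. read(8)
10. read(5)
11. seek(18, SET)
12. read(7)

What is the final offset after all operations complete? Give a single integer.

Answer: 25

Derivation:
After 1 (seek(+3, CUR)): offset=3
After 2 (read(5)): returned 'Y2MCB', offset=8
After 3 (seek(0, SET)): offset=0
After 4 (read(2)): returned 'L4', offset=2
After 5 (read(2)): returned 'ZY', offset=4
After 6 (seek(-1, CUR)): offset=3
After 7 (seek(+0, CUR)): offset=3
After 8 (seek(+4, CUR)): offset=7
After 9 (read(8)): returned 'B4BIHK6A', offset=15
After 10 (read(5)): returned '6LPR5', offset=20
After 11 (seek(18, SET)): offset=18
After 12 (read(7)): returned 'R5S91N2', offset=25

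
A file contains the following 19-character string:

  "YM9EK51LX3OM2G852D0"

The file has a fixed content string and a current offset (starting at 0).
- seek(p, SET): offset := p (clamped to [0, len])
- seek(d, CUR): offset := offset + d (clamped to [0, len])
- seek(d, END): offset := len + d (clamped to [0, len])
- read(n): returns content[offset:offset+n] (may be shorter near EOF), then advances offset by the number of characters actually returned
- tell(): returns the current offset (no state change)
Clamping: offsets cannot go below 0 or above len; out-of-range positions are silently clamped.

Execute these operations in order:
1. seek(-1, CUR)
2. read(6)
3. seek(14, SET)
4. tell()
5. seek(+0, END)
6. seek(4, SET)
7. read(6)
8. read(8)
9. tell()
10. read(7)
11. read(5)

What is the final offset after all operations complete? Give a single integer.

Answer: 19

Derivation:
After 1 (seek(-1, CUR)): offset=0
After 2 (read(6)): returned 'YM9EK5', offset=6
After 3 (seek(14, SET)): offset=14
After 4 (tell()): offset=14
After 5 (seek(+0, END)): offset=19
After 6 (seek(4, SET)): offset=4
After 7 (read(6)): returned 'K51LX3', offset=10
After 8 (read(8)): returned 'OM2G852D', offset=18
After 9 (tell()): offset=18
After 10 (read(7)): returned '0', offset=19
After 11 (read(5)): returned '', offset=19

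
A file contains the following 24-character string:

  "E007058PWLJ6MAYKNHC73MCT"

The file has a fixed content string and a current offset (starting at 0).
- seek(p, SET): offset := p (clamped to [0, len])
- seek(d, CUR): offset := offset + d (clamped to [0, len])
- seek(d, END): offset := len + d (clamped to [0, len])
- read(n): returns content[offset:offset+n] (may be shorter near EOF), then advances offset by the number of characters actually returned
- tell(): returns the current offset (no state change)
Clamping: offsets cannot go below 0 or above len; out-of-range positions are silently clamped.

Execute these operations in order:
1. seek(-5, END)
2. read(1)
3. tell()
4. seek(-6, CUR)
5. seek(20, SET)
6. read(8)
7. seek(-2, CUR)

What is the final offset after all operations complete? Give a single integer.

Answer: 22

Derivation:
After 1 (seek(-5, END)): offset=19
After 2 (read(1)): returned '7', offset=20
After 3 (tell()): offset=20
After 4 (seek(-6, CUR)): offset=14
After 5 (seek(20, SET)): offset=20
After 6 (read(8)): returned '3MCT', offset=24
After 7 (seek(-2, CUR)): offset=22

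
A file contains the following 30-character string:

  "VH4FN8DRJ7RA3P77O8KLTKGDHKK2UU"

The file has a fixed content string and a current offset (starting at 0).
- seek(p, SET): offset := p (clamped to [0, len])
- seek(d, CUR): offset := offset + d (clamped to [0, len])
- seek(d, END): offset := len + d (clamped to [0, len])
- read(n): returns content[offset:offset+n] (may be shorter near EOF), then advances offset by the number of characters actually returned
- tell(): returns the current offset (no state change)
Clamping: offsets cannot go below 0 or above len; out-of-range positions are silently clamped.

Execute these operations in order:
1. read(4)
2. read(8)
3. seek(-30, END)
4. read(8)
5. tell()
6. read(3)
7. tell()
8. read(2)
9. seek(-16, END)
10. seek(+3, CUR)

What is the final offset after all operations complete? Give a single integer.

After 1 (read(4)): returned 'VH4F', offset=4
After 2 (read(8)): returned 'N8DRJ7RA', offset=12
After 3 (seek(-30, END)): offset=0
After 4 (read(8)): returned 'VH4FN8DR', offset=8
After 5 (tell()): offset=8
After 6 (read(3)): returned 'J7R', offset=11
After 7 (tell()): offset=11
After 8 (read(2)): returned 'A3', offset=13
After 9 (seek(-16, END)): offset=14
After 10 (seek(+3, CUR)): offset=17

Answer: 17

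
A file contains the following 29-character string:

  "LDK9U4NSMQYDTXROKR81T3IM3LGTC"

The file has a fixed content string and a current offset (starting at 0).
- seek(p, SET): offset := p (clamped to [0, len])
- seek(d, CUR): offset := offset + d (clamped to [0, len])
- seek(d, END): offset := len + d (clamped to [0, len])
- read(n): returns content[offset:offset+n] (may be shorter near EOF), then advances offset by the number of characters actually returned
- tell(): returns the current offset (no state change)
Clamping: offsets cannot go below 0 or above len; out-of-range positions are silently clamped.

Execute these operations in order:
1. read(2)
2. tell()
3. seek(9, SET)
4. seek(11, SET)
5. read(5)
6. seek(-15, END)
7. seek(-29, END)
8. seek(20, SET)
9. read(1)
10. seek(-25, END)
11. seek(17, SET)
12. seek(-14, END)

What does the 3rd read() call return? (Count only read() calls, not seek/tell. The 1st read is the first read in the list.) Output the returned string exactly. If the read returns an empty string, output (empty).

After 1 (read(2)): returned 'LD', offset=2
After 2 (tell()): offset=2
After 3 (seek(9, SET)): offset=9
After 4 (seek(11, SET)): offset=11
After 5 (read(5)): returned 'DTXRO', offset=16
After 6 (seek(-15, END)): offset=14
After 7 (seek(-29, END)): offset=0
After 8 (seek(20, SET)): offset=20
After 9 (read(1)): returned 'T', offset=21
After 10 (seek(-25, END)): offset=4
After 11 (seek(17, SET)): offset=17
After 12 (seek(-14, END)): offset=15

Answer: T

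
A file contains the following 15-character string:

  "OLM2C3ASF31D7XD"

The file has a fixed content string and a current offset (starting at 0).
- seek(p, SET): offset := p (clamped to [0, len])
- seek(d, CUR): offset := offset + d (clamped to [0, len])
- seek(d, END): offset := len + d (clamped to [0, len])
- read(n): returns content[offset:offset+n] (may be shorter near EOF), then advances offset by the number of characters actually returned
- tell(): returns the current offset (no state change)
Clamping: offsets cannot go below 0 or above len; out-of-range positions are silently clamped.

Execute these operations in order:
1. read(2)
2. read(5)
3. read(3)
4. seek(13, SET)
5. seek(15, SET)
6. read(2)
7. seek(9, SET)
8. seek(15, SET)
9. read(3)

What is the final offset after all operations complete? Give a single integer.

Answer: 15

Derivation:
After 1 (read(2)): returned 'OL', offset=2
After 2 (read(5)): returned 'M2C3A', offset=7
After 3 (read(3)): returned 'SF3', offset=10
After 4 (seek(13, SET)): offset=13
After 5 (seek(15, SET)): offset=15
After 6 (read(2)): returned '', offset=15
After 7 (seek(9, SET)): offset=9
After 8 (seek(15, SET)): offset=15
After 9 (read(3)): returned '', offset=15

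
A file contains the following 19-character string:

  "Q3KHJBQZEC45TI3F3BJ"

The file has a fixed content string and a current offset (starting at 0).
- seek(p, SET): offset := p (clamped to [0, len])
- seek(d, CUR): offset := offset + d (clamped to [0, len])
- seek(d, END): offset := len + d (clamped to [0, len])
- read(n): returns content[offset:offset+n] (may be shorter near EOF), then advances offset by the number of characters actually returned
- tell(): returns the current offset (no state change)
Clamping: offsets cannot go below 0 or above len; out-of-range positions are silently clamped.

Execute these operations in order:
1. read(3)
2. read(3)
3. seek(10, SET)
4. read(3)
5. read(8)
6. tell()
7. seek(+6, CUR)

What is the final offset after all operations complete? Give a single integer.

Answer: 19

Derivation:
After 1 (read(3)): returned 'Q3K', offset=3
After 2 (read(3)): returned 'HJB', offset=6
After 3 (seek(10, SET)): offset=10
After 4 (read(3)): returned '45T', offset=13
After 5 (read(8)): returned 'I3F3BJ', offset=19
After 6 (tell()): offset=19
After 7 (seek(+6, CUR)): offset=19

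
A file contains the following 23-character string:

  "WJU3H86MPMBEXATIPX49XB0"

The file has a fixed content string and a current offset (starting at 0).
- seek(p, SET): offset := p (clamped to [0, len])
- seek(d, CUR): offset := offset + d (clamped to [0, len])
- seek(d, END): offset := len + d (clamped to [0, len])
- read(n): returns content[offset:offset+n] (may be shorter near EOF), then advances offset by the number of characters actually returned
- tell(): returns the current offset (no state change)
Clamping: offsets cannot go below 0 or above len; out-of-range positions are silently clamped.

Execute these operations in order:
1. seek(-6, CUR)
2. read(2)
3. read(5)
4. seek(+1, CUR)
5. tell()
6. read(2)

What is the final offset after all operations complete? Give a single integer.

After 1 (seek(-6, CUR)): offset=0
After 2 (read(2)): returned 'WJ', offset=2
After 3 (read(5)): returned 'U3H86', offset=7
After 4 (seek(+1, CUR)): offset=8
After 5 (tell()): offset=8
After 6 (read(2)): returned 'PM', offset=10

Answer: 10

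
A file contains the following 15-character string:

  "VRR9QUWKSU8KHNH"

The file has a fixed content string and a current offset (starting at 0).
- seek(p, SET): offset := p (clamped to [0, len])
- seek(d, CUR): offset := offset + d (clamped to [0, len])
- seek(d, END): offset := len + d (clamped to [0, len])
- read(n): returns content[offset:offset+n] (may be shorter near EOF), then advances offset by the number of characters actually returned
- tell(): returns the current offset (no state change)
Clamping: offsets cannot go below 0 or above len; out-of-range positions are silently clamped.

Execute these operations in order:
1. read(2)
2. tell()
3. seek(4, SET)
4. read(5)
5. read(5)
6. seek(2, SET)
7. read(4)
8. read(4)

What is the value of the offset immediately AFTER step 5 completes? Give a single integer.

Answer: 14

Derivation:
After 1 (read(2)): returned 'VR', offset=2
After 2 (tell()): offset=2
After 3 (seek(4, SET)): offset=4
After 4 (read(5)): returned 'QUWKS', offset=9
After 5 (read(5)): returned 'U8KHN', offset=14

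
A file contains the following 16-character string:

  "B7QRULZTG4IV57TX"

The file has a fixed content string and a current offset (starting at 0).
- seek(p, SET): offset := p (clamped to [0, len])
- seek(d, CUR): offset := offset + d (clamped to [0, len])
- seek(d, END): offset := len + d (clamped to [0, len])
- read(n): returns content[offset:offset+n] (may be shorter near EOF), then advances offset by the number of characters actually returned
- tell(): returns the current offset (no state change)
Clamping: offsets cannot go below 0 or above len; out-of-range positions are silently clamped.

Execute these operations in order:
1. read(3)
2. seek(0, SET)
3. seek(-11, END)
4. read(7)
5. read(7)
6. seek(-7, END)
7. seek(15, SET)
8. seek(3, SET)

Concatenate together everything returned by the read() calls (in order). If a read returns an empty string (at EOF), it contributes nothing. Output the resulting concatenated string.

After 1 (read(3)): returned 'B7Q', offset=3
After 2 (seek(0, SET)): offset=0
After 3 (seek(-11, END)): offset=5
After 4 (read(7)): returned 'LZTG4IV', offset=12
After 5 (read(7)): returned '57TX', offset=16
After 6 (seek(-7, END)): offset=9
After 7 (seek(15, SET)): offset=15
After 8 (seek(3, SET)): offset=3

Answer: B7QLZTG4IV57TX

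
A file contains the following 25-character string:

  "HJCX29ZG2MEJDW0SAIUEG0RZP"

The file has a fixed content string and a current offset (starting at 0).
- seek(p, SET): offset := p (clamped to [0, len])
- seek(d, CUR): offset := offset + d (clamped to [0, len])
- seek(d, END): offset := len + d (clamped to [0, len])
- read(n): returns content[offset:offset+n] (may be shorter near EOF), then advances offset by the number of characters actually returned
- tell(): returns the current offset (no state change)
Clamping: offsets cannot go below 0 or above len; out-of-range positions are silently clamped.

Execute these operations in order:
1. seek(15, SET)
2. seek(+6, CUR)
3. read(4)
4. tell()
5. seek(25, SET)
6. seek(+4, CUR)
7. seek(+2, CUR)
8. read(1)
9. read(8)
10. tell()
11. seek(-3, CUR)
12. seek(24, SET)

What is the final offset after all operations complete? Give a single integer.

After 1 (seek(15, SET)): offset=15
After 2 (seek(+6, CUR)): offset=21
After 3 (read(4)): returned '0RZP', offset=25
After 4 (tell()): offset=25
After 5 (seek(25, SET)): offset=25
After 6 (seek(+4, CUR)): offset=25
After 7 (seek(+2, CUR)): offset=25
After 8 (read(1)): returned '', offset=25
After 9 (read(8)): returned '', offset=25
After 10 (tell()): offset=25
After 11 (seek(-3, CUR)): offset=22
After 12 (seek(24, SET)): offset=24

Answer: 24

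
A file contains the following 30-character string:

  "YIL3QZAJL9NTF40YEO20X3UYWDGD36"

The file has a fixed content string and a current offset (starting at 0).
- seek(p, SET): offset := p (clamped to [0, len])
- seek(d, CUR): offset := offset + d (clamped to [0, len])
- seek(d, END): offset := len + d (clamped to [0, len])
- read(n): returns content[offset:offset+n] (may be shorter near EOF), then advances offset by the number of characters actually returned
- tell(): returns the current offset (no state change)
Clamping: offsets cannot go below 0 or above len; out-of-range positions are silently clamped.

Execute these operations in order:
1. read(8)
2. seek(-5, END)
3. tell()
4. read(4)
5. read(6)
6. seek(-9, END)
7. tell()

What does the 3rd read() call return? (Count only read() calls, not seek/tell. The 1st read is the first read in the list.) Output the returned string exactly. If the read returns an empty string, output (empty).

After 1 (read(8)): returned 'YIL3QZAJ', offset=8
After 2 (seek(-5, END)): offset=25
After 3 (tell()): offset=25
After 4 (read(4)): returned 'DGD3', offset=29
After 5 (read(6)): returned '6', offset=30
After 6 (seek(-9, END)): offset=21
After 7 (tell()): offset=21

Answer: 6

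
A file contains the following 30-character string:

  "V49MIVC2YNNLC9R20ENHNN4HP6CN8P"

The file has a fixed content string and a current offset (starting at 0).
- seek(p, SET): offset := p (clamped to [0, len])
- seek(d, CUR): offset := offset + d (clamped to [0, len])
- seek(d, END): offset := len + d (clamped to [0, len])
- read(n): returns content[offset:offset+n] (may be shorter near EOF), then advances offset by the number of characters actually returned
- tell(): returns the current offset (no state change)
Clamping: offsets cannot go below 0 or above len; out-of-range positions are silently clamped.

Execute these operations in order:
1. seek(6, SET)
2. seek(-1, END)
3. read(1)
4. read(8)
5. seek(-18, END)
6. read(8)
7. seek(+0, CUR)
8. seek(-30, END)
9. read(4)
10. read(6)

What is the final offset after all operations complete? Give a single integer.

Answer: 10

Derivation:
After 1 (seek(6, SET)): offset=6
After 2 (seek(-1, END)): offset=29
After 3 (read(1)): returned 'P', offset=30
After 4 (read(8)): returned '', offset=30
After 5 (seek(-18, END)): offset=12
After 6 (read(8)): returned 'C9R20ENH', offset=20
After 7 (seek(+0, CUR)): offset=20
After 8 (seek(-30, END)): offset=0
After 9 (read(4)): returned 'V49M', offset=4
After 10 (read(6)): returned 'IVC2YN', offset=10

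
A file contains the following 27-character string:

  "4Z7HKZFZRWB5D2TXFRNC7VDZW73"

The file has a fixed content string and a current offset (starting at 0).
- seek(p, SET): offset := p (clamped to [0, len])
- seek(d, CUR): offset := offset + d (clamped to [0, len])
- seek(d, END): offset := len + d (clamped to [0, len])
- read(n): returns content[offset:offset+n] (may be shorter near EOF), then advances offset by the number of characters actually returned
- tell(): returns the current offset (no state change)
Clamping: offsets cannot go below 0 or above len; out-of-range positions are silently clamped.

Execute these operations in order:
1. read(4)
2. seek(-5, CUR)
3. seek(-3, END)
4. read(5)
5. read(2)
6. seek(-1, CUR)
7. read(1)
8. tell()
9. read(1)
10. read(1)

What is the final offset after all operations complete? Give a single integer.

After 1 (read(4)): returned '4Z7H', offset=4
After 2 (seek(-5, CUR)): offset=0
After 3 (seek(-3, END)): offset=24
After 4 (read(5)): returned 'W73', offset=27
After 5 (read(2)): returned '', offset=27
After 6 (seek(-1, CUR)): offset=26
After 7 (read(1)): returned '3', offset=27
After 8 (tell()): offset=27
After 9 (read(1)): returned '', offset=27
After 10 (read(1)): returned '', offset=27

Answer: 27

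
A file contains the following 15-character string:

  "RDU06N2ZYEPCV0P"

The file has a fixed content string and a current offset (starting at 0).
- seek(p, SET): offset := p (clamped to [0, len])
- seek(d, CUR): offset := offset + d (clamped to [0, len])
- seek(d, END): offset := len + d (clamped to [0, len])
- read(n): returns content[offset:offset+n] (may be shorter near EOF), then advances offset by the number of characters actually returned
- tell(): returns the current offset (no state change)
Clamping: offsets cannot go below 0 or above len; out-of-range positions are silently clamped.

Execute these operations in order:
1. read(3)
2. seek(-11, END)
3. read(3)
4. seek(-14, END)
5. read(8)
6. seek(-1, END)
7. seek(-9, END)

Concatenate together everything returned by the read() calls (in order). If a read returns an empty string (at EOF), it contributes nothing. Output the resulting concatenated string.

After 1 (read(3)): returned 'RDU', offset=3
After 2 (seek(-11, END)): offset=4
After 3 (read(3)): returned '6N2', offset=7
After 4 (seek(-14, END)): offset=1
After 5 (read(8)): returned 'DU06N2ZY', offset=9
After 6 (seek(-1, END)): offset=14
After 7 (seek(-9, END)): offset=6

Answer: RDU6N2DU06N2ZY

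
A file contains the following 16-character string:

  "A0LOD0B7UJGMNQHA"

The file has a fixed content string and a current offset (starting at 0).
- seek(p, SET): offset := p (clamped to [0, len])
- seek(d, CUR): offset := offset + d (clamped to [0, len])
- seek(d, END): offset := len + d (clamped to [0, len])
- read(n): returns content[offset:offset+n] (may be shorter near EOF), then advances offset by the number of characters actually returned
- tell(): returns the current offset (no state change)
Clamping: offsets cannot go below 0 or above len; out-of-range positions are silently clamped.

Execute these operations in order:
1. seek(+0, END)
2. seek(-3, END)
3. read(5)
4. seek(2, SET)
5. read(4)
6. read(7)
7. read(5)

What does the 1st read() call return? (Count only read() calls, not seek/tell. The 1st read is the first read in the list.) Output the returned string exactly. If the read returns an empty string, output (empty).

Answer: QHA

Derivation:
After 1 (seek(+0, END)): offset=16
After 2 (seek(-3, END)): offset=13
After 3 (read(5)): returned 'QHA', offset=16
After 4 (seek(2, SET)): offset=2
After 5 (read(4)): returned 'LOD0', offset=6
After 6 (read(7)): returned 'B7UJGMN', offset=13
After 7 (read(5)): returned 'QHA', offset=16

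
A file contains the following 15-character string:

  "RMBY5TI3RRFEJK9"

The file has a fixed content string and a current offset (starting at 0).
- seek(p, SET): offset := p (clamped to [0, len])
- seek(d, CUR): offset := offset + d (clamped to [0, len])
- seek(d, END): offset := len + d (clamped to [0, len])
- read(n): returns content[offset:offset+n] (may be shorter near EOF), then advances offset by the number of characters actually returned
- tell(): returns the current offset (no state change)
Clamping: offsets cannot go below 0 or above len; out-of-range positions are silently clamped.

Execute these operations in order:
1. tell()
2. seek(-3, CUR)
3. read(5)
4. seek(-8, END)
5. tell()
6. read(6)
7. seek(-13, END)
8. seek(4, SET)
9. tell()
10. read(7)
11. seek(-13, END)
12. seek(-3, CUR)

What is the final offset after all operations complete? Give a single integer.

After 1 (tell()): offset=0
After 2 (seek(-3, CUR)): offset=0
After 3 (read(5)): returned 'RMBY5', offset=5
After 4 (seek(-8, END)): offset=7
After 5 (tell()): offset=7
After 6 (read(6)): returned '3RRFEJ', offset=13
After 7 (seek(-13, END)): offset=2
After 8 (seek(4, SET)): offset=4
After 9 (tell()): offset=4
After 10 (read(7)): returned '5TI3RRF', offset=11
After 11 (seek(-13, END)): offset=2
After 12 (seek(-3, CUR)): offset=0

Answer: 0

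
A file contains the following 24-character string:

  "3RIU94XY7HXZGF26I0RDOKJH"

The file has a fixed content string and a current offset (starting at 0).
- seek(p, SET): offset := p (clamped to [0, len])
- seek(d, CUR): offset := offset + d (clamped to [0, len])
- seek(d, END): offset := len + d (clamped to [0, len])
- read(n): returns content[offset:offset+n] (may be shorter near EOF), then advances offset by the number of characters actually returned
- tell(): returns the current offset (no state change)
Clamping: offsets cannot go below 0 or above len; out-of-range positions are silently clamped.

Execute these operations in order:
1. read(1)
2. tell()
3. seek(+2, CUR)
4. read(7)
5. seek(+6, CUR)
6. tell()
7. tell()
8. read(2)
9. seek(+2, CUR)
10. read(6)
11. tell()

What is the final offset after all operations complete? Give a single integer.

After 1 (read(1)): returned '3', offset=1
After 2 (tell()): offset=1
After 3 (seek(+2, CUR)): offset=3
After 4 (read(7)): returned 'U94XY7H', offset=10
After 5 (seek(+6, CUR)): offset=16
After 6 (tell()): offset=16
After 7 (tell()): offset=16
After 8 (read(2)): returned 'I0', offset=18
After 9 (seek(+2, CUR)): offset=20
After 10 (read(6)): returned 'OKJH', offset=24
After 11 (tell()): offset=24

Answer: 24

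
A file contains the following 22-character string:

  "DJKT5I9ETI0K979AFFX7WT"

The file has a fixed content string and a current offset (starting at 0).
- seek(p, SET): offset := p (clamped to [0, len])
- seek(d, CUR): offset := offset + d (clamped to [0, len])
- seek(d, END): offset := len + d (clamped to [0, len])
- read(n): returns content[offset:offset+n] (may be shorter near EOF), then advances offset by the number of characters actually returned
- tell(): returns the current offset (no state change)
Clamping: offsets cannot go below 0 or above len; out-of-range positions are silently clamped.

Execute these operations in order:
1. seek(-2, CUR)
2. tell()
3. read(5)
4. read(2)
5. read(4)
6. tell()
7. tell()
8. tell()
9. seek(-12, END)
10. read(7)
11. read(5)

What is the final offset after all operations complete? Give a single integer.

Answer: 22

Derivation:
After 1 (seek(-2, CUR)): offset=0
After 2 (tell()): offset=0
After 3 (read(5)): returned 'DJKT5', offset=5
After 4 (read(2)): returned 'I9', offset=7
After 5 (read(4)): returned 'ETI0', offset=11
After 6 (tell()): offset=11
After 7 (tell()): offset=11
After 8 (tell()): offset=11
After 9 (seek(-12, END)): offset=10
After 10 (read(7)): returned '0K979AF', offset=17
After 11 (read(5)): returned 'FX7WT', offset=22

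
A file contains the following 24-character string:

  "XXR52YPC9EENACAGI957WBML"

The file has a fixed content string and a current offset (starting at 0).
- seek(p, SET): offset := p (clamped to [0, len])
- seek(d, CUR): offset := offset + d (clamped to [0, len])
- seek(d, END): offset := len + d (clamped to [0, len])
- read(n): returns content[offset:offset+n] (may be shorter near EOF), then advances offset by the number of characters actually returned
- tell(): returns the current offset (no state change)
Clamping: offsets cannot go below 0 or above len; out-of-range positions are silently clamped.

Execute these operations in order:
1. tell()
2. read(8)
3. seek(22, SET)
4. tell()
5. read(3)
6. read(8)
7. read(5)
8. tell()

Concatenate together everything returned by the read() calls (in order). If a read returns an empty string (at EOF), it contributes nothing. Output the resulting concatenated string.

Answer: XXR52YPCML

Derivation:
After 1 (tell()): offset=0
After 2 (read(8)): returned 'XXR52YPC', offset=8
After 3 (seek(22, SET)): offset=22
After 4 (tell()): offset=22
After 5 (read(3)): returned 'ML', offset=24
After 6 (read(8)): returned '', offset=24
After 7 (read(5)): returned '', offset=24
After 8 (tell()): offset=24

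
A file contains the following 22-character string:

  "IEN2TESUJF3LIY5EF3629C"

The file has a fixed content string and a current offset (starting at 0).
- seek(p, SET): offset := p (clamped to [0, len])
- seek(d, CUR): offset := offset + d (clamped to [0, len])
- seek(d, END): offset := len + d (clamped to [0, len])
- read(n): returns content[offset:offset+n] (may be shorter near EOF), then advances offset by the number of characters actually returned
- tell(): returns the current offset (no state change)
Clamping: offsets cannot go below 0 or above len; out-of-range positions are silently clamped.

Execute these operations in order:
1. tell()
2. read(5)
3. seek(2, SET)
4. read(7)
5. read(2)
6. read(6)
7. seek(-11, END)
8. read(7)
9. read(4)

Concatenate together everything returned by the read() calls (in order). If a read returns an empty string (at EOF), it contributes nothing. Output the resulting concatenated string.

After 1 (tell()): offset=0
After 2 (read(5)): returned 'IEN2T', offset=5
After 3 (seek(2, SET)): offset=2
After 4 (read(7)): returned 'N2TESUJ', offset=9
After 5 (read(2)): returned 'F3', offset=11
After 6 (read(6)): returned 'LIY5EF', offset=17
After 7 (seek(-11, END)): offset=11
After 8 (read(7)): returned 'LIY5EF3', offset=18
After 9 (read(4)): returned '629C', offset=22

Answer: IEN2TN2TESUJF3LIY5EFLIY5EF3629C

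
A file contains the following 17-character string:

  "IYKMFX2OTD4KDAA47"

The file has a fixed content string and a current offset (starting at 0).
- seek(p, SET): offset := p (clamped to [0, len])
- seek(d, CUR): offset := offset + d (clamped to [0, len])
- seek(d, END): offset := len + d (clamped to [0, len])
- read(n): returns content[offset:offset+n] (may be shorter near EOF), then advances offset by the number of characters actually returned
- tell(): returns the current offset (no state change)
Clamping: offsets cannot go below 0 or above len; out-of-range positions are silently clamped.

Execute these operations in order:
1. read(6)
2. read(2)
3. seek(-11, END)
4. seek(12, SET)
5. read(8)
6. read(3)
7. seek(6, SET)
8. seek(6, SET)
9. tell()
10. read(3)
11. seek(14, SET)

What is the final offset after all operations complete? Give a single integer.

After 1 (read(6)): returned 'IYKMFX', offset=6
After 2 (read(2)): returned '2O', offset=8
After 3 (seek(-11, END)): offset=6
After 4 (seek(12, SET)): offset=12
After 5 (read(8)): returned 'DAA47', offset=17
After 6 (read(3)): returned '', offset=17
After 7 (seek(6, SET)): offset=6
After 8 (seek(6, SET)): offset=6
After 9 (tell()): offset=6
After 10 (read(3)): returned '2OT', offset=9
After 11 (seek(14, SET)): offset=14

Answer: 14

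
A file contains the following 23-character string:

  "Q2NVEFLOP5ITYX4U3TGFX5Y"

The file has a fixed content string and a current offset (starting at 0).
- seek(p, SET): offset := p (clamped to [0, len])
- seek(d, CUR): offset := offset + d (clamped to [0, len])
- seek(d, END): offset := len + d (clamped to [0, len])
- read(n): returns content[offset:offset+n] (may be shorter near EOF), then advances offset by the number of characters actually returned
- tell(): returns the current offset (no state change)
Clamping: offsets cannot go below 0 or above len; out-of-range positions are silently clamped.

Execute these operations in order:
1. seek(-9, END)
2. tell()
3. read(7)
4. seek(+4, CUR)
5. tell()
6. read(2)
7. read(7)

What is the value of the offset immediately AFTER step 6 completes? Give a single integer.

Answer: 23

Derivation:
After 1 (seek(-9, END)): offset=14
After 2 (tell()): offset=14
After 3 (read(7)): returned '4U3TGFX', offset=21
After 4 (seek(+4, CUR)): offset=23
After 5 (tell()): offset=23
After 6 (read(2)): returned '', offset=23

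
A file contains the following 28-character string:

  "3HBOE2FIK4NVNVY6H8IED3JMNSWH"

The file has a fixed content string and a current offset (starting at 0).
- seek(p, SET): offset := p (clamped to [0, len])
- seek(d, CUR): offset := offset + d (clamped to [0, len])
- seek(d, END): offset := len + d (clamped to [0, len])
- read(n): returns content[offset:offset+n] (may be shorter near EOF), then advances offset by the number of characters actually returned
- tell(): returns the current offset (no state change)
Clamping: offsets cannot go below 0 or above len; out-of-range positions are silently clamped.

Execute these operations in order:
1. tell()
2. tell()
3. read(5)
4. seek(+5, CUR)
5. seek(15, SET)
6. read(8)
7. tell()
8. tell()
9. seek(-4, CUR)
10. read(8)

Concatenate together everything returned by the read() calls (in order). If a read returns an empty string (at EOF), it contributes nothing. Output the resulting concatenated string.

After 1 (tell()): offset=0
After 2 (tell()): offset=0
After 3 (read(5)): returned '3HBOE', offset=5
After 4 (seek(+5, CUR)): offset=10
After 5 (seek(15, SET)): offset=15
After 6 (read(8)): returned '6H8IED3J', offset=23
After 7 (tell()): offset=23
After 8 (tell()): offset=23
After 9 (seek(-4, CUR)): offset=19
After 10 (read(8)): returned 'ED3JMNSW', offset=27

Answer: 3HBOE6H8IED3JED3JMNSW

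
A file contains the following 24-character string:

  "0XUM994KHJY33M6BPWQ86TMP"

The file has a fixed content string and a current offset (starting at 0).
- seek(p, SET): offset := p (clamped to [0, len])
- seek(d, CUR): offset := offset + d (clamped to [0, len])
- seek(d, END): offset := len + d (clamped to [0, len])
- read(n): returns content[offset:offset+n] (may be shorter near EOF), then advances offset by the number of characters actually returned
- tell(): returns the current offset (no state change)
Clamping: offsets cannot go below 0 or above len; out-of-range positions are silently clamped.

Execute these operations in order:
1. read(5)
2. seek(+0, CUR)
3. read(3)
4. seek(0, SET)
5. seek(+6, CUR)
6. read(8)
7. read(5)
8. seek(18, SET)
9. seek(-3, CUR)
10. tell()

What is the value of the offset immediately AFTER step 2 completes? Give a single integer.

Answer: 5

Derivation:
After 1 (read(5)): returned '0XUM9', offset=5
After 2 (seek(+0, CUR)): offset=5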